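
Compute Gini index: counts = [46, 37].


Probabilities: [46/83, 37/83] ≈ [0.5542, 0.4458]
Σpᵢ² = (2116 + 1369)/83² = 3485/6889
Gini = 1 - Σpᵢ² = 1 - 3485/6889 = 0.4941

0.4941


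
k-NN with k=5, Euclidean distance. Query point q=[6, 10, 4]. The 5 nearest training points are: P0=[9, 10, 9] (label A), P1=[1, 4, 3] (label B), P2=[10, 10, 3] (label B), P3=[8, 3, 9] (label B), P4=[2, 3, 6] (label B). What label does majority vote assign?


d(q,P0) = 5.831  (label A)
d(q,P1) = 7.874  (label B)
d(q,P2) = 4.1231  (label B)
d(q,P3) = 8.8318  (label B)
d(q,P4) = 8.3066  (label B)
Votes: A=1, B=4
Majority → B

B


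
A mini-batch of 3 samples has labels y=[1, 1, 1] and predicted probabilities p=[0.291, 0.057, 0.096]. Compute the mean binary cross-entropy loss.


L[0] = -ln(0.291) = 1.2344
L[1] = -ln(0.057) = 2.8647
L[2] = -ln(0.096) = 2.3434
mean = (1.2344 + 2.8647 + 2.3434)/3 = 2.1475

2.1475


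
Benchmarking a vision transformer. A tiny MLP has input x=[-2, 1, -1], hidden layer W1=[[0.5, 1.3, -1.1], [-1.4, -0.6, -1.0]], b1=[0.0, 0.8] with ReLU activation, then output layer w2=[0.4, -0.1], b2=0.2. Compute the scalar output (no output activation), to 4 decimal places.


z1[0] = (0.5)·(-2) + (1.3)·(1) + (-1.1)·(-1) + 0.0 = 1.4
z1[1] = (-1.4)·(-2) + (-0.6)·(1) + (-1.0)·(-1) + 0.8 = 4.0
h = ReLU(z1) = [1.4, 4.0]
output = (0.4)·(1.4) + (-0.1)·(4.0) + 0.2 = 0.36

0.36


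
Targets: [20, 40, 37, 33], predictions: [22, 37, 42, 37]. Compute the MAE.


Absolute errors: |20-22|=2, |40-37|=3, |37-42|=5, |33-37|=4
Sum = 14
MAE = 14/4 = 7/2

7/2


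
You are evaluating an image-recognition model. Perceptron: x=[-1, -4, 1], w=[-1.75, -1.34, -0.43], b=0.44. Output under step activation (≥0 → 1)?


z = (-1)·(-1.75) + (-4)·(-1.34) + (1)·(-0.43) + 0.44
  = 7.12
step(z) = 1 (z≥0)

1


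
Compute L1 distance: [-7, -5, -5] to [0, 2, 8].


d = |-7-0| + |-5-2| + |-5-8|
  = 7 + 7 + 13
  = 27

27


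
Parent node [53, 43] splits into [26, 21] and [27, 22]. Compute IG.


Parent = [53, 43], H_parent = 0.9922
H_left = 0.9918 (n=47), H_right = 0.9925 (n=49)
H_children = (47/96)·0.9918 + (49/96)·0.9925 = 0.9922
IG = 0.9922 - 0.9922 = 0.0

0.0


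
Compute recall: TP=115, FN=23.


Recall = TP/(TP+FN)
= 115/(115+23)
= 115/138 = 83.33%

83.33%


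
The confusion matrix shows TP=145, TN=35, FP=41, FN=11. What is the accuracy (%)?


Accuracy = (TP+TN)/(TP+TN+FP+FN)
= (145+35)/(232)
= 180/232 = 77.59%

77.59%


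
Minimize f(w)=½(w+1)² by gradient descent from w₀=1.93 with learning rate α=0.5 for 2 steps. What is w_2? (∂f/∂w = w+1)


step 1: grad = 1.93+1 = 2.93; w = 1.93 - 0.5·(2.93) = 0.465
step 2: grad = 0.465+1 = 1.465; w = 0.465 - 0.5·(1.465) = -0.2675

-0.2675


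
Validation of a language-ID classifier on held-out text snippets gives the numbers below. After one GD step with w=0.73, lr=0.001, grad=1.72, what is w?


w_new = w - α·∇
= 0.73 - 0.001·1.72
= 0.73 - 0.00172
= 0.72828

0.72828


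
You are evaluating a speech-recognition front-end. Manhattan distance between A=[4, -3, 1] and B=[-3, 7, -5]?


d = |4+ 3| + |-3-7| + |1+ 5|
  = 7 + 10 + 6
  = 23

23


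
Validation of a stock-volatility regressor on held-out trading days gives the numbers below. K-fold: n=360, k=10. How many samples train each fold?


Fold size = 360/10 = 36
Training per fold = 360 - 36 = 324

324


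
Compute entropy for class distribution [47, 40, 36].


Probabilities: [47/123, 40/123, 36/123] ≈ [0.3821, 0.3252, 0.2927]
H = -((47/123)·log₂(47/123) + (40/123)·log₂(40/123) + (36/123)·log₂(36/123))
  = 1.5762 bits

1.5762 bits


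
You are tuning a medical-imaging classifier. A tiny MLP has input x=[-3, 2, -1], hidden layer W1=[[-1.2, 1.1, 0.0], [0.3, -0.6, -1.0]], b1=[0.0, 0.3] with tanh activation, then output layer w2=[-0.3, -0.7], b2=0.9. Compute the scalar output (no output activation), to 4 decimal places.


z1[0] = (-1.2)·(-3) + (1.1)·(2) + (0.0)·(-1) + 0.0 = 5.8
z1[1] = (0.3)·(-3) + (-0.6)·(2) + (-1.0)·(-1) + 0.3 = -0.8
h = tanh(z1) = [1.0, -0.664]
output = (-0.3)·(1.0) + (-0.7)·(-0.664) + 0.9 = 1.0648

1.0648


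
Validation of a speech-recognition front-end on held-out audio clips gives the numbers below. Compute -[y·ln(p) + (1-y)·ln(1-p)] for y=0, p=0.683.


BCE = -[y·ln(p) + (1-y)·ln(1-p)]
= -0 - 1·ln(1-0.683)
= -ln(0.317) = 1.1489

1.1489


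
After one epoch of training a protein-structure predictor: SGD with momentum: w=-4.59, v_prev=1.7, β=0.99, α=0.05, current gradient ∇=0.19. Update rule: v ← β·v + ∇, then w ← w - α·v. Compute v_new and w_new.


v_new = 0.99·1.7 + 0.19 = 1.683 + 0.19 = 1.873
w_new = -4.59 - 0.05·1.873 = -4.59 - 0.09365 = -4.68365

v_new=1.873, w_new=-4.68365


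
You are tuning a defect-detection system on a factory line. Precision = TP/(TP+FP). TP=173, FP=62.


Precision = TP/(TP+FP)
= 173/(173+62)
= 173/235 = 73.62%

73.62%


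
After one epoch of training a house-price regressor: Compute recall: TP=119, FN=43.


Recall = TP/(TP+FN)
= 119/(119+43)
= 119/162 = 73.46%

73.46%


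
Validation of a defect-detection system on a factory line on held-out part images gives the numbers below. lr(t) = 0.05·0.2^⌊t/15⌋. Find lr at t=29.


n_drops = ⌊29/15⌋ = 1
lr = 0.05·0.2^1 = 0.05·0.2 = 0.01

0.01


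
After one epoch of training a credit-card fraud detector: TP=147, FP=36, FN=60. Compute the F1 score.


Precision = 147/183 = 0.8033
Recall = 147/207 = 0.7101
F1 = 2·P·R/(P+R) = 2·TP/(2·TP+FP+FN) = 294/(294+36+60) = 294/390 = 0.7538

0.7538


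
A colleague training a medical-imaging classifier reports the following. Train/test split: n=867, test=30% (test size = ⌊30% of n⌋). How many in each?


Test = ⌊867·30/100⌋ = 260
Train = 867 - 260 = 607

Train: 607, Test: 260


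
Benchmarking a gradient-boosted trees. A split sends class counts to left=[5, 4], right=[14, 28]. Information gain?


Parent = [19, 32], H_parent = 0.9526
H_left = 0.9911 (n=9), H_right = 0.9183 (n=42)
H_children = (9/51)·0.9911 + (42/51)·0.9183 = 0.9311
IG = 0.9526 - 0.9311 = 0.0215

0.0215


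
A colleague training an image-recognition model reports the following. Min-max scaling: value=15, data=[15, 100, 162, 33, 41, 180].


min=15, max=180
(15-15)/(180-15) = 0/165 = 0.0

0.0


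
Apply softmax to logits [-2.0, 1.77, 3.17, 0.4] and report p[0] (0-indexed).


Exponentials: e^-2.0=0.1353, e^1.77=5.8709, e^3.17=23.8075, e^0.4=1.4918
Sum = 31.3055
Softmax = [0.0043, 0.1875, 0.7605, 0.0477]
p[0] = 0.1353/31.3055 = 0.0043

0.0043


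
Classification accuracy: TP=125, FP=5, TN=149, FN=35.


Accuracy = (TP+TN)/(TP+TN+FP+FN)
= (125+149)/(314)
= 274/314 = 87.26%

87.26%


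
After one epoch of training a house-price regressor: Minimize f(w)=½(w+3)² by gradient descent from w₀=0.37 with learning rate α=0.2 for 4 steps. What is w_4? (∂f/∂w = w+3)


step 1: grad = 0.37+3 = 3.37; w = 0.37 - 0.2·(3.37) = -0.304
step 2: grad = -0.304+3 = 2.696; w = -0.304 - 0.2·(2.696) = -0.8432
step 3: grad = -0.8432+3 = 2.1568; w = -0.8432 - 0.2·(2.1568) = -1.27456
step 4: grad = -1.27456+3 = 1.72544; w = -1.27456 - 0.2·(1.72544) = -1.619648

-1.619648


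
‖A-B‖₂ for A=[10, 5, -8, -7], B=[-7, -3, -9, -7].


d = √((10+ 7)² + (5+ 3)² + (-8+ 9)² + (-7+ 7)²)
  = √(289 + 64 + 1 + 0)
  = √354 = 18.8149

18.8149


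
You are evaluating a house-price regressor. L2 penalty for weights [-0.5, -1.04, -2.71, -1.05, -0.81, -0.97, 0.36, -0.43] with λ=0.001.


‖w‖₂² = (-0.5)² + (-1.04)² + (-2.71)² + (-1.05)² + (-0.81)² + (-0.97)² + (0.36)² + (-0.43)²
     = 0.25 + 1.0816 + 7.3441 + 1.1025 + 0.6561 + 0.9409 + 0.1296 + 0.1849
     = 11.6897
λ·‖w‖₂² = 0.001·11.6897 = 0.01169

0.01169


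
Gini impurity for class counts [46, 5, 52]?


Probabilities: [46/103, 5/103, 52/103] ≈ [0.4466, 0.0485, 0.5049]
Σpᵢ² = (2116 + 25 + 2704)/103² = 4845/10609
Gini = 1 - Σpᵢ² = 1 - 4845/10609 = 0.5433

0.5433


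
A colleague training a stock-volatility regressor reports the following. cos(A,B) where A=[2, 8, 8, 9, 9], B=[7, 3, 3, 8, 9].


A·B = 2·7 + 8·3 + 8·3 + 9·8 + 9·9 = 215
‖A‖ = √294 = 17.1464, ‖B‖ = √212 = 14.5602
cos = 215/(√294·√212) = 215/√62328 = 0.8612

0.8612


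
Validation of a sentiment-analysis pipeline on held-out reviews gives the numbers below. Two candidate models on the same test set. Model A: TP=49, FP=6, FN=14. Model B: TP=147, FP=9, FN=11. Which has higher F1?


Model A: P=49/55=0.8909, R=49/63=0.7778, F1=2PR/(P+R)=2TP/(2TP+FP+FN)=98/118=0.8305
Model B: P=147/156=0.9423, R=147/158=0.9304, F1=2PR/(P+R)=2TP/(2TP+FP+FN)=294/314=0.9363
0.8305 < 0.9363 → Model B

Model B


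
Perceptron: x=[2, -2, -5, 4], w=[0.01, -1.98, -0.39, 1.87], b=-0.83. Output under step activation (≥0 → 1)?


z = (2)·(0.01) + (-2)·(-1.98) + (-5)·(-0.39) + (4)·(1.87) - 0.83
  = 12.58
step(z) = 1 (z≥0)

1


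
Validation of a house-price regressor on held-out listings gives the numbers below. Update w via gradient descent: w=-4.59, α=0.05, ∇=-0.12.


w_new = w - α·∇
= -4.59 - 0.05·-0.12
= -4.59 + 0.006
= -4.584

-4.584


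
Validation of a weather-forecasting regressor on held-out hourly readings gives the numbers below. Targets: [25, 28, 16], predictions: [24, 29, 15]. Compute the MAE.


Absolute errors: |25-24|=1, |28-29|=1, |16-15|=1
Sum = 3
MAE = 3/3 = 1

1


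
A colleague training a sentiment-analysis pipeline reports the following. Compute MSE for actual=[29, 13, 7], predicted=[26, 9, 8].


Squared errors: (29-26)²=9, (13-9)²=16, (7-8)²=1
Sum = 26
MSE = 26/3 = 26/3

26/3


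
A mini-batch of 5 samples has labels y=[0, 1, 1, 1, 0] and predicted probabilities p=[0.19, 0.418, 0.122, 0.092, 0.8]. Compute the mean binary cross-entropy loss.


L[0] = -ln(1-0.19) = -ln(0.81) = 0.2107
L[1] = -ln(0.418) = 0.8723
L[2] = -ln(0.122) = 2.1037
L[3] = -ln(0.092) = 2.386
L[4] = -ln(1-0.8) = -ln(0.2) = 1.6094
mean = (0.2107 + 0.8723 + 2.1037 + 2.386 + 1.6094)/5 = 1.4364

1.4364


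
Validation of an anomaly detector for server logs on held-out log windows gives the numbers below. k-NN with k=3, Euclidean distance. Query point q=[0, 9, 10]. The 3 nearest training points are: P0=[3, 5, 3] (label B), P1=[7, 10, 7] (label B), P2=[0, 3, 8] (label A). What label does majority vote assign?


d(q,P0) = 8.6023  (label B)
d(q,P1) = 7.6811  (label B)
d(q,P2) = 6.3246  (label A)
Votes: A=1, B=2
Majority → B

B


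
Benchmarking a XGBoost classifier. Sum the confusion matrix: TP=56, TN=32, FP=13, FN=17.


Total = TP + TN + FP + FN
= 56 + 32 + 13 + 17
= 118
(Predicted positive: 69, predicted negative: 49)

118


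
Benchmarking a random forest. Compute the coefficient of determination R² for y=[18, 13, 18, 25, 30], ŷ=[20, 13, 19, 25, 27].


ȳ = 20.8
SS_res = Σ(y-ŷ)² = 14
SS_tot = Σ(y-ȳ)² = 178.8
R² = 1 - SS_res/SS_tot = 1 - 0.0783 = 0.9217

0.9217


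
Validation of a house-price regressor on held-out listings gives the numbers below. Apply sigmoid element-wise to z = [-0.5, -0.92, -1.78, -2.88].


σ(-0.5) = 1/(1+e^0.5) = 0.3775
σ(-0.92) = 1/(1+e^0.92) = 0.285
σ(-1.78) = 1/(1+e^1.78) = 0.1443
σ(-2.88) = 1/(1+e^2.88) = 0.0532
result = [0.3775, 0.285, 0.1443, 0.0532]

[0.3775, 0.285, 0.1443, 0.0532]


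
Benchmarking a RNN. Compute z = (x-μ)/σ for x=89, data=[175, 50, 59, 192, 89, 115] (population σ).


μ = 113.3333, σ = 54.0822
z = (89 - 113.3333)/54.0822 = -0.4499

-0.4499


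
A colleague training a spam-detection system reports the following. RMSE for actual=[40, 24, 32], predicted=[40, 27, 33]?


MSE = 10/3 = 3.3333
RMSE = √(10/3) = 1.8257

1.8257


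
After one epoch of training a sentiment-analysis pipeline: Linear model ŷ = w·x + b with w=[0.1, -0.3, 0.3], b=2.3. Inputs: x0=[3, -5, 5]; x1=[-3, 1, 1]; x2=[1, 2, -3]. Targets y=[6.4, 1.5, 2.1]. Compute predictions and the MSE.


ŷ0 = (0.1)·(3) + (-0.3)·(-5) + (0.3)·(5) + 2.3 = 5.6
ŷ1 = (0.1)·(-3) + (-0.3)·(1) + (0.3)·(1) + 2.3 = 2.0
ŷ2 = (0.1)·(1) + (-0.3)·(2) + (0.3)·(-3) + 2.3 = 0.9
errors² = [0.64, 0.25, 1.44]
MSE = 2.3300/3 = 0.7767

0.7767


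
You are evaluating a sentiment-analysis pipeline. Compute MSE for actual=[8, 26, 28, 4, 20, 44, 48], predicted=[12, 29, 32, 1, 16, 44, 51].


Squared errors: (8-12)²=16, (26-29)²=9, (28-32)²=16, (4-1)²=9, (20-16)²=16, (44-44)²=0, (48-51)²=9
Sum = 75
MSE = 75/7 = 75/7

75/7


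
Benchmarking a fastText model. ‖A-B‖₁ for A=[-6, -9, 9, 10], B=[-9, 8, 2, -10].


d = |-6+ 9| + |-9-8| + |9-2| + |10+ 10|
  = 3 + 17 + 7 + 20
  = 47

47


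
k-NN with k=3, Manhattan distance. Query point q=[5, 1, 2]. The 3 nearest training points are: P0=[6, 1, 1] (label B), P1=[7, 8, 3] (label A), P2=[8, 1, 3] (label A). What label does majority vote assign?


d(q,P0) = 2  (label B)
d(q,P1) = 10  (label A)
d(q,P2) = 4  (label A)
Votes: A=2, B=1
Majority → A

A


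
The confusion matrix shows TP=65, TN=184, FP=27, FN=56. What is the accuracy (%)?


Accuracy = (TP+TN)/(TP+TN+FP+FN)
= (65+184)/(332)
= 249/332 = 75.0%

75.0%


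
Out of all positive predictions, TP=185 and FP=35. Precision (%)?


Precision = TP/(TP+FP)
= 185/(185+35)
= 185/220 = 84.09%

84.09%


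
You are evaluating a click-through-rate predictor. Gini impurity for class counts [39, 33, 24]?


Probabilities: [39/96, 33/96, 24/96] ≈ [0.4062, 0.3438, 0.25]
Σpᵢ² = (1521 + 1089 + 576)/96² = 3186/9216
Gini = 1 - Σpᵢ² = 1 - 3186/9216 = 0.6543

0.6543


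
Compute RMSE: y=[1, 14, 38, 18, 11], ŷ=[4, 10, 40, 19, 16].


MSE = 55/5 = 11
RMSE = √(55/5) = 3.3166

3.3166


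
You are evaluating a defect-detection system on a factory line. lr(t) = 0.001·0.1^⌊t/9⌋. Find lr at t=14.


n_drops = ⌊14/9⌋ = 1
lr = 0.001·0.1^1 = 0.001·0.1 = 0.0001

0.0001


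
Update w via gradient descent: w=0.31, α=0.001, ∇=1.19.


w_new = w - α·∇
= 0.31 - 0.001·1.19
= 0.31 - 0.00119
= 0.30881

0.30881


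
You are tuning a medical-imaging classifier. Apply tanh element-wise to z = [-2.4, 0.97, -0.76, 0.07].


tanh(-2.4) = -0.9837
tanh(0.97) = 0.7487
tanh(-0.76) = -0.6411
tanh(0.07) = 0.0699
result = [-0.9837, 0.7487, -0.6411, 0.0699]

[-0.9837, 0.7487, -0.6411, 0.0699]


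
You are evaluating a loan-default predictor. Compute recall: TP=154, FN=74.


Recall = TP/(TP+FN)
= 154/(154+74)
= 154/228 = 67.54%

67.54%


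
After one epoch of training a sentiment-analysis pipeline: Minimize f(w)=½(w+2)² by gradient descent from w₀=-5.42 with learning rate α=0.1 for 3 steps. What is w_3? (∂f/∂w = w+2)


step 1: grad = -5.42+2 = -3.42; w = -5.42 - 0.1·(-3.42) = -5.078
step 2: grad = -5.078+2 = -3.078; w = -5.078 - 0.1·(-3.078) = -4.7702
step 3: grad = -4.7702+2 = -2.7702; w = -4.7702 - 0.1·(-2.7702) = -4.49318

-4.49318


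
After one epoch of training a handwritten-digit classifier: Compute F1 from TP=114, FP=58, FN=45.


Precision = 114/172 = 0.6628
Recall = 114/159 = 0.717
F1 = 2·P·R/(P+R) = 2·TP/(2·TP+FP+FN) = 228/(228+58+45) = 228/331 = 0.6888

0.6888


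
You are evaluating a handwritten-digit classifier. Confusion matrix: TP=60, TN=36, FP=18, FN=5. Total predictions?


Total = TP + TN + FP + FN
= 60 + 36 + 18 + 5
= 119
(Predicted positive: 78, predicted negative: 41)

119


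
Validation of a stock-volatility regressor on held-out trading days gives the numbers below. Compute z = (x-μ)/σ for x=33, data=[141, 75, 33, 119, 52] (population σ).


μ = 84, σ = 40.4475
z = (33 - 84)/40.4475 = -1.2609

-1.2609


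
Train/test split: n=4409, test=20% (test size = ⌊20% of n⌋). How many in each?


Test = ⌊4409·20/100⌋ = 881
Train = 4409 - 881 = 3528

Train: 3528, Test: 881


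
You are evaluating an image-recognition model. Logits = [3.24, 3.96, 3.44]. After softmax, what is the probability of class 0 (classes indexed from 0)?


Exponentials: e^3.24=25.5337, e^3.96=52.4573, e^3.44=31.187
Sum = 109.178
Softmax = [0.2339, 0.4805, 0.2857]
p[0] = 25.5337/109.178 = 0.2339

0.2339


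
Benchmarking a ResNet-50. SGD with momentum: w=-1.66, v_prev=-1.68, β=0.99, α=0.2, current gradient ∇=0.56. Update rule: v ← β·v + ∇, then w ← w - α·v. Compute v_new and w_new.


v_new = 0.99·-1.68 + 0.56 = -1.6632 + 0.56 = -1.1032
w_new = -1.66 - 0.2·-1.1032 = -1.66 + 0.22064 = -1.43936

v_new=-1.1032, w_new=-1.43936


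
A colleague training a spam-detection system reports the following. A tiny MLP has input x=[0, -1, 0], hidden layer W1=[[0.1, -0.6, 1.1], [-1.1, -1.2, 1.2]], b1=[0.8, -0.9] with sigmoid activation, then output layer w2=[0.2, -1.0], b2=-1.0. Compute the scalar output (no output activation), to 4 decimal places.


z1[0] = (0.1)·(0) + (-0.6)·(-1) + (1.1)·(0) + 0.8 = 1.4
z1[1] = (-1.1)·(0) + (-1.2)·(-1) + (1.2)·(0) - 0.9 = 0.3
h = sigmoid(z1) = [0.8022, 0.5744]
output = (0.2)·(0.8022) + (-1.0)·(0.5744) - 1.0 = -1.414

-1.414


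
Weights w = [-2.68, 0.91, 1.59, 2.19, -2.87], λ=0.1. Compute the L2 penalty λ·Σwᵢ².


‖w‖₂² = (-2.68)² + (0.91)² + (1.59)² + (2.19)² + (-2.87)²
     = 7.1824 + 0.8281 + 2.5281 + 4.7961 + 8.2369
     = 23.5716
λ·‖w‖₂² = 0.1·23.5716 = 2.35716

2.35716


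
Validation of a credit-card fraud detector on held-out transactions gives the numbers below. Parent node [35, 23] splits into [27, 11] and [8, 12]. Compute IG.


Parent = [35, 23], H_parent = 0.9689
H_left = 0.868 (n=38), H_right = 0.971 (n=20)
H_children = (38/58)·0.868 + (20/58)·0.971 = 0.9035
IG = 0.9689 - 0.9035 = 0.0654

0.0654


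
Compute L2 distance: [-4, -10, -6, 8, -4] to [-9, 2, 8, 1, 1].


d = √((-4+ 9)² + (-10-2)² + (-6-8)² + (8-1)² + (-4-1)²)
  = √(25 + 144 + 196 + 49 + 25)
  = √439 = 20.9523

20.9523


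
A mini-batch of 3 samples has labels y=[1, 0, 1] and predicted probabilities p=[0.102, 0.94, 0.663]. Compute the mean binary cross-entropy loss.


L[0] = -ln(0.102) = 2.2828
L[1] = -ln(1-0.94) = -ln(0.06) = 2.8134
L[2] = -ln(0.663) = 0.411
mean = (2.2828 + 2.8134 + 0.411)/3 = 1.8357

1.8357


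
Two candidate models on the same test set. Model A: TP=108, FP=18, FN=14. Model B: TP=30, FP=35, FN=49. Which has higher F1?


Model A: P=108/126=0.8571, R=108/122=0.8852, F1=2PR/(P+R)=2TP/(2TP+FP+FN)=216/248=0.871
Model B: P=30/65=0.4615, R=30/79=0.3797, F1=2PR/(P+R)=2TP/(2TP+FP+FN)=60/144=0.4167
0.871 > 0.4167 → Model A

Model A


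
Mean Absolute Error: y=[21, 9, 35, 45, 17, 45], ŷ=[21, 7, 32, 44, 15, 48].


Absolute errors: |21-21|=0, |9-7|=2, |35-32|=3, |45-44|=1, |17-15|=2, |45-48|=3
Sum = 11
MAE = 11/6 = 11/6

11/6


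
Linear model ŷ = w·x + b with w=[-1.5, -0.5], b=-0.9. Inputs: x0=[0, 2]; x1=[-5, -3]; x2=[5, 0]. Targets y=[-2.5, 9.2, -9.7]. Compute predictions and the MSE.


ŷ0 = (-1.5)·(0) + (-0.5)·(2) - 0.9 = -1.9
ŷ1 = (-1.5)·(-5) + (-0.5)·(-3) - 0.9 = 8.1
ŷ2 = (-1.5)·(5) + (-0.5)·(0) - 0.9 = -8.4
errors² = [0.36, 1.21, 1.69]
MSE = 3.2600/3 = 1.0867

1.0867


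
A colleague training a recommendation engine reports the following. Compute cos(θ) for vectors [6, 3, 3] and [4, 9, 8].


A·B = 6·4 + 3·9 + 3·8 = 75
‖A‖ = √54 = 7.3485, ‖B‖ = √161 = 12.6886
cos = 75/(√54·√161) = 75/√8694 = 0.8044

0.8044


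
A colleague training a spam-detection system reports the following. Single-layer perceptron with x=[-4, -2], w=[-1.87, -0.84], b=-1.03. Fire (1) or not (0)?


z = (-4)·(-1.87) + (-2)·(-0.84) - 1.03
  = 8.13
step(z) = 1 (z≥0)

1


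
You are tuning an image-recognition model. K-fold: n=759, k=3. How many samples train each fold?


Fold size = 759/3 = 253
Training per fold = 759 - 253 = 506

506


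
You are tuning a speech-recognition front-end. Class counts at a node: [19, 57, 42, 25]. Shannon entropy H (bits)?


Probabilities: [19/143, 57/143, 42/143, 25/143] ≈ [0.1329, 0.3986, 0.2937, 0.1748]
H = -((19/143)·log₂(19/143) + (57/143)·log₂(57/143) + (42/143)·log₂(42/143) + (25/143)·log₂(25/143))
  = 1.8748 bits

1.8748 bits


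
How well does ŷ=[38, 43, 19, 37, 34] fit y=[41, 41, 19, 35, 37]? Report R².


ȳ = 34.6
SS_res = Σ(y-ŷ)² = 26
SS_tot = Σ(y-ȳ)² = 331.2
R² = 1 - SS_res/SS_tot = 1 - 0.0785 = 0.9215

0.9215


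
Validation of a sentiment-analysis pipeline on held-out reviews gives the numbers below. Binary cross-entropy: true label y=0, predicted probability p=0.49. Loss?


BCE = -[y·ln(p) + (1-y)·ln(1-p)]
= -0 - 1·ln(1-0.49)
= -ln(0.51) = 0.6733

0.6733


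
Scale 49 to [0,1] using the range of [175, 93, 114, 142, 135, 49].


min=49, max=175
(49-49)/(175-49) = 0/126 = 0.0

0.0


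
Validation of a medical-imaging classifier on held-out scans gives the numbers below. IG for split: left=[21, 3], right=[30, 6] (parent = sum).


Parent = [51, 9], H_parent = 0.6098
H_left = 0.5436 (n=24), H_right = 0.65 (n=36)
H_children = (24/60)·0.5436 + (36/60)·0.65 = 0.6074
IG = 0.6098 - 0.6074 = 0.0024

0.0024


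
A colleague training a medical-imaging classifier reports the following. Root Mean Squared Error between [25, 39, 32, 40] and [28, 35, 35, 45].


MSE = 59/4 = 14.75
RMSE = √(59/4) = 3.8406

3.8406


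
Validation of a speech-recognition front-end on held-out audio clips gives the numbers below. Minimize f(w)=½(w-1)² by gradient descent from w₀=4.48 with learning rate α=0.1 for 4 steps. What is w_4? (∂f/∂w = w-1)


step 1: grad = 4.48-1 = 3.48; w = 4.48 - 0.1·(3.48) = 4.132
step 2: grad = 4.132-1 = 3.132; w = 4.132 - 0.1·(3.132) = 3.8188
step 3: grad = 3.8188-1 = 2.8188; w = 3.8188 - 0.1·(2.8188) = 3.53692
step 4: grad = 3.53692-1 = 2.53692; w = 3.53692 - 0.1·(2.53692) = 3.283228

3.283228


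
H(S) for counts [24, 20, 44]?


Probabilities: [24/88, 20/88, 44/88] ≈ [0.2727, 0.2273, 0.5]
H = -((24/88)·log₂(24/88) + (20/88)·log₂(20/88) + (44/88)·log₂(44/88))
  = 1.497 bits

1.497 bits


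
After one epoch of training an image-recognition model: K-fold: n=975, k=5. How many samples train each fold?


Fold size = 975/5 = 195
Training per fold = 975 - 195 = 780

780


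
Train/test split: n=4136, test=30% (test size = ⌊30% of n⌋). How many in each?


Test = ⌊4136·30/100⌋ = 1240
Train = 4136 - 1240 = 2896

Train: 2896, Test: 1240


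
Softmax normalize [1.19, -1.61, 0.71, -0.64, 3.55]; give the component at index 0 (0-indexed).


Exponentials: e^1.19=3.2871, e^-1.61=0.1999, e^0.71=2.034, e^-0.64=0.5273, e^3.55=34.8133
Sum = 40.8616
Softmax = [0.0804, 0.0049, 0.0498, 0.0129, 0.852]
p[0] = 3.2871/40.8616 = 0.0804

0.0804


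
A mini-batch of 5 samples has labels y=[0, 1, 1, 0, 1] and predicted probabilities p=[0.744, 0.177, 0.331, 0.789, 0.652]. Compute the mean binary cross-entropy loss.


L[0] = -ln(1-0.744) = -ln(0.256) = 1.3626
L[1] = -ln(0.177) = 1.7316
L[2] = -ln(0.331) = 1.1056
L[3] = -ln(1-0.789) = -ln(0.211) = 1.5559
L[4] = -ln(0.652) = 0.4277
mean = (1.3626 + 1.7316 + 1.1056 + 1.5559 + 0.4277)/5 = 1.2367

1.2367


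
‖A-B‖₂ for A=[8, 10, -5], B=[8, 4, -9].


d = √((8-8)² + (10-4)² + (-5+ 9)²)
  = √(0 + 36 + 16)
  = √52 = 7.2111

7.2111


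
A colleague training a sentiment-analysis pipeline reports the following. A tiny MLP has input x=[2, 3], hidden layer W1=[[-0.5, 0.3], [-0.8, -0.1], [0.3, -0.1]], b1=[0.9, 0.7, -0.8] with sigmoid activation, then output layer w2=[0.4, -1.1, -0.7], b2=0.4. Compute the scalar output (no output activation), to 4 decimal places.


z1[0] = (-0.5)·(2) + (0.3)·(3) + 0.9 = 0.8
z1[1] = (-0.8)·(2) + (-0.1)·(3) + 0.7 = -1.2
z1[2] = (0.3)·(2) + (-0.1)·(3) - 0.8 = -0.5
h = sigmoid(z1) = [0.69, 0.2315, 0.3775]
output = (0.4)·(0.69) + (-1.1)·(0.2315) + (-0.7)·(0.3775) + 0.4 = 0.1571

0.1571


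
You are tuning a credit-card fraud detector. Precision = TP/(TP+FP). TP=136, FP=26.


Precision = TP/(TP+FP)
= 136/(136+26)
= 136/162 = 83.95%

83.95%


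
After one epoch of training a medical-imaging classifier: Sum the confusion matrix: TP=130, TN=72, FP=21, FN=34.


Total = TP + TN + FP + FN
= 130 + 72 + 21 + 34
= 257
(Predicted positive: 151, predicted negative: 106)

257


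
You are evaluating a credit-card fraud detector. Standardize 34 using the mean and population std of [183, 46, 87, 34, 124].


μ = 94.8, σ = 54.3522
z = (34 - 94.8)/54.3522 = -1.1186

-1.1186


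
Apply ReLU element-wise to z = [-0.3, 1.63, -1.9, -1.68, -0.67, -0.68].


ReLU(-0.3) = max(0, -0.3) = 0.0
ReLU(1.63) = max(0, 1.63) = 1.63
ReLU(-1.9) = max(0, -1.9) = 0.0
ReLU(-1.68) = max(0, -1.68) = 0.0
ReLU(-0.67) = max(0, -0.67) = 0.0
ReLU(-0.68) = max(0, -0.68) = 0.0
result = [0.0, 1.63, 0.0, 0.0, 0.0, 0.0]

[0.0, 1.63, 0.0, 0.0, 0.0, 0.0]


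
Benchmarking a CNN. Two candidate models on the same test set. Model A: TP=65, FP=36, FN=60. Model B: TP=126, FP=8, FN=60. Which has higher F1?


Model A: P=65/101=0.6436, R=65/125=0.52, F1=2PR/(P+R)=2TP/(2TP+FP+FN)=130/226=0.5752
Model B: P=126/134=0.9403, R=126/186=0.6774, F1=2PR/(P+R)=2TP/(2TP+FP+FN)=252/320=0.7875
0.5752 < 0.7875 → Model B

Model B


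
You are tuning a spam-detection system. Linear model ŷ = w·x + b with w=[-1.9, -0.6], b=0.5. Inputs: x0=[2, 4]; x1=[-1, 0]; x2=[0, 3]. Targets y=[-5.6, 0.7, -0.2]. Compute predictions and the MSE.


ŷ0 = (-1.9)·(2) + (-0.6)·(4) + 0.5 = -5.7
ŷ1 = (-1.9)·(-1) + (-0.6)·(0) + 0.5 = 2.4
ŷ2 = (-1.9)·(0) + (-0.6)·(3) + 0.5 = -1.3
errors² = [0.01, 2.89, 1.21]
MSE = 4.1100/3 = 1.37

1.37


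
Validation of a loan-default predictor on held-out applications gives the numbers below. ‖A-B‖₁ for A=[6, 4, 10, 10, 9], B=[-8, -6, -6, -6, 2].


d = |6+ 8| + |4+ 6| + |10+ 6| + |10+ 6| + |9-2|
  = 14 + 10 + 16 + 16 + 7
  = 63

63


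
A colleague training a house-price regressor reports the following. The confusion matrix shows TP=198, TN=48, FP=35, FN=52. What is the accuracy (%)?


Accuracy = (TP+TN)/(TP+TN+FP+FN)
= (198+48)/(333)
= 246/333 = 73.87%

73.87%


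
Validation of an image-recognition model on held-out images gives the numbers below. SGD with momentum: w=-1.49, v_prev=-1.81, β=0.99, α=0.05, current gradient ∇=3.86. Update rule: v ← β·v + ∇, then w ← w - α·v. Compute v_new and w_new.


v_new = 0.99·-1.81 + 3.86 = -1.7919 + 3.86 = 2.0681
w_new = -1.49 - 0.05·2.0681 = -1.49 - 0.103405 = -1.593405

v_new=2.0681, w_new=-1.593405


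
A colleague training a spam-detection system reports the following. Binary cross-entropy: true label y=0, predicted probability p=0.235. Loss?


BCE = -[y·ln(p) + (1-y)·ln(1-p)]
= -0 - 1·ln(1-0.235)
= -ln(0.765) = 0.2679

0.2679


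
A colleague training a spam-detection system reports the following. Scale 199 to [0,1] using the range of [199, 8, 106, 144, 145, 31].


min=8, max=199
(199-8)/(199-8) = 191/191 = 1.0

1.0


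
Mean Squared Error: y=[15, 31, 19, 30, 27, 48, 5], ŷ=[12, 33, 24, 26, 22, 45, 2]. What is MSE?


Squared errors: (15-12)²=9, (31-33)²=4, (19-24)²=25, (30-26)²=16, (27-22)²=25, (48-45)²=9, (5-2)²=9
Sum = 97
MSE = 97/7 = 97/7

97/7


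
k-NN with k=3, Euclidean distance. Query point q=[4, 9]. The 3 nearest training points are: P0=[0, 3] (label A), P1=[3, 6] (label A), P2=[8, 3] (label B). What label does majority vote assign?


d(q,P0) = 7.2111  (label A)
d(q,P1) = 3.1623  (label A)
d(q,P2) = 7.2111  (label B)
Votes: A=2, B=1
Majority → A

A


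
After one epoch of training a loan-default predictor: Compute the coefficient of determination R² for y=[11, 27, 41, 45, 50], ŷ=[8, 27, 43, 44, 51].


ȳ = 34.8
SS_res = Σ(y-ŷ)² = 15
SS_tot = Σ(y-ȳ)² = 1000.8
R² = 1 - SS_res/SS_tot = 1 - 0.015 = 0.985

0.985


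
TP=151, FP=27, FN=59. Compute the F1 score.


Precision = 151/178 = 0.8483
Recall = 151/210 = 0.719
F1 = 2·P·R/(P+R) = 2·TP/(2·TP+FP+FN) = 302/(302+27+59) = 302/388 = 0.7784

0.7784


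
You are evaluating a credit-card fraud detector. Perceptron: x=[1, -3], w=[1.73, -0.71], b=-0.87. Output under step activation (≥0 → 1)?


z = (1)·(1.73) + (-3)·(-0.71) - 0.87
  = 2.99
step(z) = 1 (z≥0)

1


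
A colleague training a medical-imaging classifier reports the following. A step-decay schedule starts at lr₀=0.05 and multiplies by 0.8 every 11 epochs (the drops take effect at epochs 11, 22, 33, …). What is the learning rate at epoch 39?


n_drops = ⌊39/11⌋ = 3
lr = 0.05·0.8^3 = 0.05·0.512 = 0.0256

0.0256


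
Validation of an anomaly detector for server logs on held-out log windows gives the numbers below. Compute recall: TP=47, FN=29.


Recall = TP/(TP+FN)
= 47/(47+29)
= 47/76 = 61.84%

61.84%


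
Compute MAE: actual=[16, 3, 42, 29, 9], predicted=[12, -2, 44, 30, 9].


Absolute errors: |16-12|=4, |3+ 2|=5, |42-44|=2, |29-30|=1, |9-9|=0
Sum = 12
MAE = 12/5 = 12/5

12/5


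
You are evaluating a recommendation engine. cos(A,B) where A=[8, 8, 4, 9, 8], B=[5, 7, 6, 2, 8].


A·B = 8·5 + 8·7 + 4·6 + 9·2 + 8·8 = 202
‖A‖ = √289 = 17, ‖B‖ = √178 = 13.3417
cos = 202/(√289·√178) = 202/√51442 = 0.8906

0.8906


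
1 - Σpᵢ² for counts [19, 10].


Probabilities: [19/29, 10/29] ≈ [0.6552, 0.3448]
Σpᵢ² = (361 + 100)/29² = 461/841
Gini = 1 - Σpᵢ² = 1 - 461/841 = 0.4518

0.4518


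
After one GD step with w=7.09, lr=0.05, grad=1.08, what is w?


w_new = w - α·∇
= 7.09 - 0.05·1.08
= 7.09 - 0.054
= 7.036

7.036


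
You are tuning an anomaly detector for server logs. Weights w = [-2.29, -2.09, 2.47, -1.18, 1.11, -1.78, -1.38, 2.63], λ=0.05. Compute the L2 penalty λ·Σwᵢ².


‖w‖₂² = (-2.29)² + (-2.09)² + (2.47)² + (-1.18)² + (1.11)² + (-1.78)² + (-1.38)² + (2.63)²
     = 5.2441 + 4.3681 + 6.1009 + 1.3924 + 1.2321 + 3.1684 + 1.9044 + 6.9169
     = 30.3273
λ·‖w‖₂² = 0.05·30.3273 = 1.516365

1.516365


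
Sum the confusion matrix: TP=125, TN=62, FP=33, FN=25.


Total = TP + TN + FP + FN
= 125 + 62 + 33 + 25
= 245
(Predicted positive: 158, predicted negative: 87)

245


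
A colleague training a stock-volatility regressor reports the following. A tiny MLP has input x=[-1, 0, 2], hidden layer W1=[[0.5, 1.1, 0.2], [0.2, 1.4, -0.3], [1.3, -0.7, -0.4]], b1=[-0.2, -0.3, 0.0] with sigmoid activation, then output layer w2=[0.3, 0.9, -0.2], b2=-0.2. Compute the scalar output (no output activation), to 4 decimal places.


z1[0] = (0.5)·(-1) + (1.1)·(0) + (0.2)·(2) - 0.2 = -0.3
z1[1] = (0.2)·(-1) + (1.4)·(0) + (-0.3)·(2) - 0.3 = -1.1
z1[2] = (1.3)·(-1) + (-0.7)·(0) + (-0.4)·(2) + 0.0 = -2.1
h = sigmoid(z1) = [0.4256, 0.2497, 0.1091]
output = (0.3)·(0.4256) + (0.9)·(0.2497) + (-0.2)·(0.1091) - 0.2 = 0.1306

0.1306


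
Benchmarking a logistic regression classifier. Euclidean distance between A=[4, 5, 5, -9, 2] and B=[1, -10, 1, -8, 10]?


d = √((4-1)² + (5+ 10)² + (5-1)² + (-9+ 8)² + (2-10)²)
  = √(9 + 225 + 16 + 1 + 64)
  = √315 = 17.7482

17.7482


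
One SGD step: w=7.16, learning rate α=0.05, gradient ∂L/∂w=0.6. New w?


w_new = w - α·∇
= 7.16 - 0.05·0.6
= 7.16 - 0.03
= 7.13

7.13


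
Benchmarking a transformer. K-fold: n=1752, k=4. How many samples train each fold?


Fold size = 1752/4 = 438
Training per fold = 1752 - 438 = 1314

1314


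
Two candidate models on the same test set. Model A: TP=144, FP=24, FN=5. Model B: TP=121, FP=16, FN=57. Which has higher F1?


Model A: P=144/168=0.8571, R=144/149=0.9664, F1=2PR/(P+R)=2TP/(2TP+FP+FN)=288/317=0.9085
Model B: P=121/137=0.8832, R=121/178=0.6798, F1=2PR/(P+R)=2TP/(2TP+FP+FN)=242/315=0.7683
0.9085 > 0.7683 → Model A

Model A


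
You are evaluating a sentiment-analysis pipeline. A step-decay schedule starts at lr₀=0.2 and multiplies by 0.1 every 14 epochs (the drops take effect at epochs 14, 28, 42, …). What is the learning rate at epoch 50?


n_drops = ⌊50/14⌋ = 3
lr = 0.2·0.1^3 = 0.2·0.001 = 0.0002

0.0002


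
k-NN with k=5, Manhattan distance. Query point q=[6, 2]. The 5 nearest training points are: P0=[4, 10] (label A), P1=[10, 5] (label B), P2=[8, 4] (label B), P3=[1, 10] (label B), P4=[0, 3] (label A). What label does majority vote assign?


d(q,P0) = 10  (label A)
d(q,P1) = 7  (label B)
d(q,P2) = 4  (label B)
d(q,P3) = 13  (label B)
d(q,P4) = 7  (label A)
Votes: A=2, B=3
Majority → B

B


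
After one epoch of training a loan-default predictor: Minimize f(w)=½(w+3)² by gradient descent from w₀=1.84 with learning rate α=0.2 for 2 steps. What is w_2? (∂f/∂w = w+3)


step 1: grad = 1.84+3 = 4.84; w = 1.84 - 0.2·(4.84) = 0.872
step 2: grad = 0.872+3 = 3.872; w = 0.872 - 0.2·(3.872) = 0.0976

0.0976


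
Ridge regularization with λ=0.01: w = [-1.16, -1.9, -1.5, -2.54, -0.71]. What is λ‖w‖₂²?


‖w‖₂² = (-1.16)² + (-1.9)² + (-1.5)² + (-2.54)² + (-0.71)²
     = 1.3456 + 3.61 + 2.25 + 6.4516 + 0.5041
     = 14.1613
λ·‖w‖₂² = 0.01·14.1613 = 0.141613

0.141613


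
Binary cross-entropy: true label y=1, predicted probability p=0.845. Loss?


BCE = -[y·ln(p) + (1-y)·ln(1-p)]
= -1·ln(0.845) - 0
= -ln(0.845) = 0.1684

0.1684


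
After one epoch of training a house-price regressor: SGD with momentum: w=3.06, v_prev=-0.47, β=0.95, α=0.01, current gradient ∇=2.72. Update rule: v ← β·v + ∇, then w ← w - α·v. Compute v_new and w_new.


v_new = 0.95·-0.47 + 2.72 = -0.4465 + 2.72 = 2.2735
w_new = 3.06 - 0.01·2.2735 = 3.06 - 0.022735 = 3.037265

v_new=2.2735, w_new=3.037265


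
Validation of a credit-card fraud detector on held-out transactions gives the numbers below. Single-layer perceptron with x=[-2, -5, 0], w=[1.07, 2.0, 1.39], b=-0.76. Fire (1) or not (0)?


z = (-2)·(1.07) + (-5)·(2.0) + (0)·(1.39) - 0.76
  = -12.9
step(z) = 0 (z<0)

0


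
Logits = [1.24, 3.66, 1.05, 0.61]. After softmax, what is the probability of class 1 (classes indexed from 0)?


Exponentials: e^1.24=3.4556, e^3.66=38.8613, e^1.05=2.8577, e^0.61=1.8404
Sum = 47.015
Softmax = [0.0735, 0.8266, 0.0608, 0.0391]
p[1] = 38.8613/47.015 = 0.8266

0.8266


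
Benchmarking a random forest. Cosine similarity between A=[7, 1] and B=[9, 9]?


A·B = 7·9 + 1·9 = 72
‖A‖ = √50 = 7.0711, ‖B‖ = √162 = 12.7279
cos = 72/(√50·√162) = 72/√8100 = 0.8

0.8


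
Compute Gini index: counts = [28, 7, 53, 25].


Probabilities: [28/113, 7/113, 53/113, 25/113] ≈ [0.2478, 0.0619, 0.469, 0.2212]
Σpᵢ² = (784 + 49 + 2809 + 625)/113² = 4267/12769
Gini = 1 - Σpᵢ² = 1 - 4267/12769 = 0.6658

0.6658


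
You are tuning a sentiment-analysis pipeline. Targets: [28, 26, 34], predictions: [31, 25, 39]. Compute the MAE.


Absolute errors: |28-31|=3, |26-25|=1, |34-39|=5
Sum = 9
MAE = 9/3 = 3

3


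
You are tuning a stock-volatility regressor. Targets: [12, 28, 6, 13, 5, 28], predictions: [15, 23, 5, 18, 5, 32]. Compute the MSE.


Squared errors: (12-15)²=9, (28-23)²=25, (6-5)²=1, (13-18)²=25, (5-5)²=0, (28-32)²=16
Sum = 76
MSE = 76/6 = 38/3

38/3


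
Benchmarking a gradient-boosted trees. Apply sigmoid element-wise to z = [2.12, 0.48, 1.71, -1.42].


σ(2.12) = 1/(1+e^-2.12) = 0.8928
σ(0.48) = 1/(1+e^-0.48) = 0.6177
σ(1.71) = 1/(1+e^-1.71) = 0.8468
σ(-1.42) = 1/(1+e^1.42) = 0.1947
result = [0.8928, 0.6177, 0.8468, 0.1947]

[0.8928, 0.6177, 0.8468, 0.1947]


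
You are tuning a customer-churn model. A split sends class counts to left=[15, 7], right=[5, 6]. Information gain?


Parent = [20, 13], H_parent = 0.9673
H_left = 0.9024 (n=22), H_right = 0.994 (n=11)
H_children = (22/33)·0.9024 + (11/33)·0.994 = 0.9329
IG = 0.9673 - 0.9329 = 0.0344

0.0344


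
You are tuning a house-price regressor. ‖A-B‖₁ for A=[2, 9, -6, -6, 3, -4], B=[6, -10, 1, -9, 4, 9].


d = |2-6| + |9+ 10| + |-6-1| + |-6+ 9| + |3-4| + |-4-9|
  = 4 + 19 + 7 + 3 + 1 + 13
  = 47

47


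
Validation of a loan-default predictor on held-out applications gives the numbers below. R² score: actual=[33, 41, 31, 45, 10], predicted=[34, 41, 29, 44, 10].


ȳ = 32
SS_res = Σ(y-ŷ)² = 6
SS_tot = Σ(y-ȳ)² = 736
R² = 1 - SS_res/SS_tot = 1 - 0.0082 = 0.9918

0.9918


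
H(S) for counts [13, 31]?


Probabilities: [13/44, 31/44] ≈ [0.2955, 0.7045]
H = -((13/44)·log₂(13/44) + (31/44)·log₂(31/44))
  = 0.8757 bits

0.8757 bits


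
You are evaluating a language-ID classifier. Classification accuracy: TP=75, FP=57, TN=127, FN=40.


Accuracy = (TP+TN)/(TP+TN+FP+FN)
= (75+127)/(299)
= 202/299 = 67.56%

67.56%


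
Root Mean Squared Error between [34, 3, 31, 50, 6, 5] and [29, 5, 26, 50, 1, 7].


MSE = 83/6 = 13.8333
RMSE = √(83/6) = 3.7193

3.7193


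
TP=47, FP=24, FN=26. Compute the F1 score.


Precision = 47/71 = 0.662
Recall = 47/73 = 0.6438
F1 = 2·P·R/(P+R) = 2·TP/(2·TP+FP+FN) = 94/(94+24+26) = 94/144 = 0.6528

0.6528


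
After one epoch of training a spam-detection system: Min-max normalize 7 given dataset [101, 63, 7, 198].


min=7, max=198
(7-7)/(198-7) = 0/191 = 0.0

0.0


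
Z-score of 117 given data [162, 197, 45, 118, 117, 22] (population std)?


μ = 110.1667, σ = 61.0394
z = (117 - 110.1667)/61.0394 = 0.1119

0.1119


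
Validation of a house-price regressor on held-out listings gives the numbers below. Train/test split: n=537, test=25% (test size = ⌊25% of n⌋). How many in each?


Test = ⌊537·25/100⌋ = 134
Train = 537 - 134 = 403

Train: 403, Test: 134


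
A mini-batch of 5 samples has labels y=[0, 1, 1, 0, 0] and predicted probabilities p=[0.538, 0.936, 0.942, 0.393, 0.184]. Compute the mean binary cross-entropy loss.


L[0] = -ln(1-0.538) = -ln(0.462) = 0.7722
L[1] = -ln(0.936) = 0.0661
L[2] = -ln(0.942) = 0.0598
L[3] = -ln(1-0.393) = -ln(0.607) = 0.4992
L[4] = -ln(1-0.184) = -ln(0.816) = 0.2033
mean = (0.7722 + 0.0661 + 0.0598 + 0.4992 + 0.2033)/5 = 0.3201

0.3201


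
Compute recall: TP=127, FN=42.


Recall = TP/(TP+FN)
= 127/(127+42)
= 127/169 = 75.15%

75.15%


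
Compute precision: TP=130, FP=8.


Precision = TP/(TP+FP)
= 130/(130+8)
= 130/138 = 94.2%

94.2%


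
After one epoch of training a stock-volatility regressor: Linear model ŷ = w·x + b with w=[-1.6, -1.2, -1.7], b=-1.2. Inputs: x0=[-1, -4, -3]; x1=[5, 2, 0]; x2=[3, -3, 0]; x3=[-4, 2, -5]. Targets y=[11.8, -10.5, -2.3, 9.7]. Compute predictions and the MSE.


ŷ0 = (-1.6)·(-1) + (-1.2)·(-4) + (-1.7)·(-3) - 1.2 = 10.3
ŷ1 = (-1.6)·(5) + (-1.2)·(2) + (-1.7)·(0) - 1.2 = -11.6
ŷ2 = (-1.6)·(3) + (-1.2)·(-3) + (-1.7)·(0) - 1.2 = -2.4
ŷ3 = (-1.6)·(-4) + (-1.2)·(2) + (-1.7)·(-5) - 1.2 = 11.3
errors² = [2.25, 1.21, 0.01, 2.56]
MSE = 6.0300/4 = 1.5075

1.5075


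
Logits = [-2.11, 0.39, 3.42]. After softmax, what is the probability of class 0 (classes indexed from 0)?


Exponentials: e^-2.11=0.1212, e^0.39=1.477, e^3.42=30.5694
Sum = 32.1676
Softmax = [0.0038, 0.0459, 0.9503]
p[0] = 0.1212/32.1676 = 0.0038

0.0038


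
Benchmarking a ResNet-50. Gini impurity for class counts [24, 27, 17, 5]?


Probabilities: [24/73, 27/73, 17/73, 5/73] ≈ [0.3288, 0.3699, 0.2329, 0.0685]
Σpᵢ² = (576 + 729 + 289 + 25)/73² = 1619/5329
Gini = 1 - Σpᵢ² = 1 - 1619/5329 = 0.6962

0.6962


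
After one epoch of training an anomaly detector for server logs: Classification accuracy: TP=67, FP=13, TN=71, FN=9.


Accuracy = (TP+TN)/(TP+TN+FP+FN)
= (67+71)/(160)
= 138/160 = 86.25%

86.25%


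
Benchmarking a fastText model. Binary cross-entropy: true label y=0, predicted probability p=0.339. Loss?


BCE = -[y·ln(p) + (1-y)·ln(1-p)]
= -0 - 1·ln(1-0.339)
= -ln(0.661) = 0.414

0.414


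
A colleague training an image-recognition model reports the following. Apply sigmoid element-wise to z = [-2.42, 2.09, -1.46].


σ(-2.42) = 1/(1+e^2.42) = 0.0817
σ(2.09) = 1/(1+e^-2.09) = 0.8899
σ(-1.46) = 1/(1+e^1.46) = 0.1885
result = [0.0817, 0.8899, 0.1885]

[0.0817, 0.8899, 0.1885]
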